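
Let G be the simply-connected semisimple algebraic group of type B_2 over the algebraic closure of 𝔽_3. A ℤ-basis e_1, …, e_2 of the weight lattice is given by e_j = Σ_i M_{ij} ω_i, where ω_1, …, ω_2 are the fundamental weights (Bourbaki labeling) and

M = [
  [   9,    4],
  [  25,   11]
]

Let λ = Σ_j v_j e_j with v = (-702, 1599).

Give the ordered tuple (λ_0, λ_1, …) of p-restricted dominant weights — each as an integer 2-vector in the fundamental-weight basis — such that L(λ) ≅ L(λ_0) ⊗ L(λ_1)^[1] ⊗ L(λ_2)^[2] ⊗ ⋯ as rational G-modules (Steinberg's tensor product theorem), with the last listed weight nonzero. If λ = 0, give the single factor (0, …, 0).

Compute c_i = Σ_j M_{ij} v_j with v = (-702, 1599):
  c_1 = 9*-702 + 4*1599 = 78
  c_2 = 25*-702 + 11*1599 = 39
Writing each c_i in base p = 3:
  c_1 = 78 = 0·3^0 + 2·3^1 + 2·3^2 + 2·3^3
  c_2 = 39 = 0·3^0 + 1·3^1 + 1·3^2 + 1·3^3
Factor λ_0 = (0, 0)
Factor λ_1 = (2, 1)
Factor λ_2 = (2, 1)
Factor λ_3 = (2, 1)

((0, 0), (2, 1), (2, 1), (2, 1))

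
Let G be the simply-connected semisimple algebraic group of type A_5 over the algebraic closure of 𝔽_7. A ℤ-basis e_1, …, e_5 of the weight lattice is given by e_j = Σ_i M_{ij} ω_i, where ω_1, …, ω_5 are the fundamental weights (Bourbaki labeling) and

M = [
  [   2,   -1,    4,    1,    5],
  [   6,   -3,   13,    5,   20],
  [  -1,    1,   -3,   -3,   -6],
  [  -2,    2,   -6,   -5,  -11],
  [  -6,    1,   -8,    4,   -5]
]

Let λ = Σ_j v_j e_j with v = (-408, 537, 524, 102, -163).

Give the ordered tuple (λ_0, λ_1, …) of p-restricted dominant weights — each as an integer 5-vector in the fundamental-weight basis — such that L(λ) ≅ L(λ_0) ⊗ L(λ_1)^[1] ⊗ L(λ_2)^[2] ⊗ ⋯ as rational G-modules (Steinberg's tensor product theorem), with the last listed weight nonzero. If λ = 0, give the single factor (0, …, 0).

((2, 3, 3, 1, 2), (4, 0, 6, 4, 2))

Compute c_i = Σ_j M_{ij} v_j with v = (-408, 537, 524, 102, -163):
  c_1 = 2*-408 + -1*537 + 4*524 + 1*102 + 5*-163 = 30
  c_2 = 6*-408 + -3*537 + 13*524 + 5*102 + 20*-163 = 3
  c_3 = -1*-408 + 1*537 + -3*524 + -3*102 + -6*-163 = 45
  c_4 = -2*-408 + 2*537 + -6*524 + -5*102 + -11*-163 = 29
  c_5 = -6*-408 + 1*537 + -8*524 + 4*102 + -5*-163 = 16
Writing each c_i in base p = 7:
  c_1 = 30 = 2·7^0 + 4·7^1
  c_2 = 3 = 3·7^0
  c_3 = 45 = 3·7^0 + 6·7^1
  c_4 = 29 = 1·7^0 + 4·7^1
  c_5 = 16 = 2·7^0 + 2·7^1
Factor λ_0 = (2, 3, 3, 1, 2)
Factor λ_1 = (4, 0, 6, 4, 2)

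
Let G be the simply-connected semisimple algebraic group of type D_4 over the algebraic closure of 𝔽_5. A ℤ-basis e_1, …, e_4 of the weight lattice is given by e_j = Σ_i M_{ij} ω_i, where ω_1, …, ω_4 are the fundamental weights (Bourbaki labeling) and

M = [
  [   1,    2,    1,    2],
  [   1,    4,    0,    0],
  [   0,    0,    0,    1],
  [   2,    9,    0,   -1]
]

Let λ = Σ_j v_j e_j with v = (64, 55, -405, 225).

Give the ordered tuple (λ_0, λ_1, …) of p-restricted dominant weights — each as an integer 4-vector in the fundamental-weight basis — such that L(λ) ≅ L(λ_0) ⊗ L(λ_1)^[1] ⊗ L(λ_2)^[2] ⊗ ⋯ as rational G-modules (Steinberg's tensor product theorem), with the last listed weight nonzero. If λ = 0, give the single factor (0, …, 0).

Converting to the ω-basis (c_i = row i of M dotted with v = (64, 55, -405, 225)):
  c_1 = 1·64 + 2·55 + (1)·(-405) + 2·225 = 219
  c_2 = 1·64 + 4·55 + (0)·(-405) + 0·225 = 284
  c_3 = 0·64 + 0·55 + (0)·(-405) + 1·225 = 225
  c_4 = 2·64 + 9·55 + (0)·(-405) + (-1)·(225) = 398
Writing each c_i in base p = 5:
  c_1 = 219 = 4·5^0 + 3·5^1 + 3·5^2 + 1·5^3
  c_2 = 284 = 4·5^0 + 1·5^1 + 1·5^2 + 2·5^3
  c_3 = 225 = 0·5^0 + 0·5^1 + 4·5^2 + 1·5^3
  c_4 = 398 = 3·5^0 + 4·5^1 + 0·5^2 + 3·5^3
Factor λ_0 = (4, 4, 0, 3)
Factor λ_1 = (3, 1, 0, 4)
Factor λ_2 = (3, 1, 4, 0)
Factor λ_3 = (1, 2, 1, 3)

((4, 4, 0, 3), (3, 1, 0, 4), (3, 1, 4, 0), (1, 2, 1, 3))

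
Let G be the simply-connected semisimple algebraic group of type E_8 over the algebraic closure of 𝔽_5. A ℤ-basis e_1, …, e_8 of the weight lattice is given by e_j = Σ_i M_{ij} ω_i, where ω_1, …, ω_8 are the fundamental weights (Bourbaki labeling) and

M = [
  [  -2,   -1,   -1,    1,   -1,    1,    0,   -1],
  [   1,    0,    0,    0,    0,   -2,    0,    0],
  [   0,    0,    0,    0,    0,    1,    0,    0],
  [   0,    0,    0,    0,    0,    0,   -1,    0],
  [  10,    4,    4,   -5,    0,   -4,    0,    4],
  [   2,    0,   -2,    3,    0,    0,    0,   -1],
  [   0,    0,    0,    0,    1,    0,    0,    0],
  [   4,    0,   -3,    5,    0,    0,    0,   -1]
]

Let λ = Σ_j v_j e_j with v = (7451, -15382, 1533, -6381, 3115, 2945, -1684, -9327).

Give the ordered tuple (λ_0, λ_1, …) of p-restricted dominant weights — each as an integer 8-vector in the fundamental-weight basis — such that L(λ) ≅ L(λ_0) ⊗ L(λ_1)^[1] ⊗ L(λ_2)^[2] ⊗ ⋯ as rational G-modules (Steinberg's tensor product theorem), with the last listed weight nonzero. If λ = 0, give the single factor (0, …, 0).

((3, 1, 0, 4, 1, 0, 0, 2), (4, 2, 4, 1, 1, 4, 3, 0), (3, 2, 2, 2, 2, 0, 4, 0), (3, 2, 3, 3, 0, 1, 4, 1), (2, 2, 4, 2, 3, 3, 4, 4))

Change of basis e → ω: c = M·v where v = (7451, -15382, 1533, -6381, 3115, 2945, -1684, -9327):
  c_1 = -2*7451 + -1*-15382 + -1*1533 + 1*-6381 + -1*3115 + 1*2945 + 0*-1684 + -1*-9327 = 1723
  c_2 = 1*7451 + 0*-15382 + 0*1533 + 0*-6381 + 0*3115 + -2*2945 + 0*-1684 + 0*-9327 = 1561
  c_3 = 0*7451 + 0*-15382 + 0*1533 + 0*-6381 + 0*3115 + 1*2945 + 0*-1684 + 0*-9327 = 2945
  c_4 = 0*7451 + 0*-15382 + 0*1533 + 0*-6381 + 0*3115 + 0*2945 + -1*-1684 + 0*-9327 = 1684
  c_5 = 10*7451 + 4*-15382 + 4*1533 + -5*-6381 + 0*3115 + -4*2945 + 0*-1684 + 4*-9327 = 1931
  c_6 = 2*7451 + 0*-15382 + -2*1533 + 3*-6381 + 0*3115 + 0*2945 + 0*-1684 + -1*-9327 = 2020
  c_7 = 0*7451 + 0*-15382 + 0*1533 + 0*-6381 + 1*3115 + 0*2945 + 0*-1684 + 0*-9327 = 3115
  c_8 = 4*7451 + 0*-15382 + -3*1533 + 5*-6381 + 0*3115 + 0*2945 + 0*-1684 + -1*-9327 = 2627
p = 5; digits c_i = Σ_j d_{ij}·5^j, 0 ≤ d_{ij} < 5:
  c_1 = 1723 = 3·5^0 + 4·5^1 + 3·5^2 + 3·5^3 + 2·5^4
  c_2 = 1561 = 1·5^0 + 2·5^1 + 2·5^2 + 2·5^3 + 2·5^4
  c_3 = 2945 = 0·5^0 + 4·5^1 + 2·5^2 + 3·5^3 + 4·5^4
  c_4 = 1684 = 4·5^0 + 1·5^1 + 2·5^2 + 3·5^3 + 2·5^4
  c_5 = 1931 = 1·5^0 + 1·5^1 + 2·5^2 + 0·5^3 + 3·5^4
  c_6 = 2020 = 0·5^0 + 4·5^1 + 0·5^2 + 1·5^3 + 3·5^4
  c_7 = 3115 = 0·5^0 + 3·5^1 + 4·5^2 + 4·5^3 + 4·5^4
  c_8 = 2627 = 2·5^0 + 0·5^1 + 0·5^2 + 1·5^3 + 4·5^4
Factor λ_0 = (3, 1, 0, 4, 1, 0, 0, 2)
Factor λ_1 = (4, 2, 4, 1, 1, 4, 3, 0)
Factor λ_2 = (3, 2, 2, 2, 2, 0, 4, 0)
Factor λ_3 = (3, 2, 3, 3, 0, 1, 4, 1)
Factor λ_4 = (2, 2, 4, 2, 3, 3, 4, 4)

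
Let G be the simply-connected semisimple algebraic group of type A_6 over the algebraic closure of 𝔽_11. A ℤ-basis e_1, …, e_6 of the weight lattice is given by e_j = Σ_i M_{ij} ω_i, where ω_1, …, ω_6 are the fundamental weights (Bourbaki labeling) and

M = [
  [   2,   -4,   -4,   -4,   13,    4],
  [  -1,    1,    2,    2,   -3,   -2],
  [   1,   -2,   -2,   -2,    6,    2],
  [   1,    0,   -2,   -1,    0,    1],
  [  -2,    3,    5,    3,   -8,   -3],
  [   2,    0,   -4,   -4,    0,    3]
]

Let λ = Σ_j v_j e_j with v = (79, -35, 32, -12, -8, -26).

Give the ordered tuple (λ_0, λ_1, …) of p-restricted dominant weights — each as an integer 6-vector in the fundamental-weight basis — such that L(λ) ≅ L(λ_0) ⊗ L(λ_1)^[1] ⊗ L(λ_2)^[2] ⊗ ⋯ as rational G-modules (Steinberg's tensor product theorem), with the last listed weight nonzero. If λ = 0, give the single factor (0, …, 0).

((10, 2, 9, 1, 3, 0),)

Converting to the ω-basis (c_i = row i of M dotted with v = (79, -35, 32, -12, -8, -26)):
  c_1 = 2·79 + (-4)·(-35) + (-4)·(32) + (-4)·(-12) + (13)·(-8) + (4)·(-26) = 10
  c_2 = (-1)·(79) + (1)·(-35) + 2·32 + (2)·(-12) + (-3)·(-8) + (-2)·(-26) = 2
  c_3 = 1·79 + (-2)·(-35) + (-2)·(32) + (-2)·(-12) + (6)·(-8) + (2)·(-26) = 9
  c_4 = 1·79 + (0)·(-35) + (-2)·(32) + (-1)·(-12) + (0)·(-8) + (1)·(-26) = 1
  c_5 = (-2)·(79) + (3)·(-35) + 5·32 + (3)·(-12) + (-8)·(-8) + (-3)·(-26) = 3
  c_6 = 2·79 + (0)·(-35) + (-4)·(32) + (-4)·(-12) + (0)·(-8) + (3)·(-26) = 0
p = 11; digits c_i = Σ_j d_{ij}·11^j, 0 ≤ d_{ij} < 11:
  c_1 = 10 = 10·11^0
  c_2 = 2 = 2·11^0
  c_3 = 9 = 9·11^0
  c_4 = 1 = 1·11^0
  c_5 = 3 = 3·11^0
  c_6 = 0
p-restricted factor λ_0 = (10, 2, 9, 1, 3, 0)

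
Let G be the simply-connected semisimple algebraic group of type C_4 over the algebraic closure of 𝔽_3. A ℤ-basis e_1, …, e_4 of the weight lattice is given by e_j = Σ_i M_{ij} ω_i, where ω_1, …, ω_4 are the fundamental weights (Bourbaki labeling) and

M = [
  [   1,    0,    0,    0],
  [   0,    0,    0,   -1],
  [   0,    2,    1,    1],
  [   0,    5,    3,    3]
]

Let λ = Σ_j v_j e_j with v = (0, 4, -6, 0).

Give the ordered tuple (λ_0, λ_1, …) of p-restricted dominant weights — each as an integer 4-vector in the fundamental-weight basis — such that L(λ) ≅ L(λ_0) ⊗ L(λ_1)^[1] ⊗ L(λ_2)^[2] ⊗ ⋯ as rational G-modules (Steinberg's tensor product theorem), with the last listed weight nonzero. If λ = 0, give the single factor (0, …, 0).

((0, 0, 2, 2),)

In the fundamental-weight basis, λ has coordinates c = M·v (v = (0, 4, -6, 0)):
  c_1 = 1*0 + 0*4 + 0*-6 + 0*0 = 0
  c_2 = 0*0 + 0*4 + 0*-6 + -1*0 = 0
  c_3 = 0*0 + 2*4 + 1*-6 + 1*0 = 2
  c_4 = 0*0 + 5*4 + 3*-6 + 3*0 = 2
Base-3 expansion of each c_i:
  c_1 = 0
  c_2 = 0
  c_3 = 2 = 2·3^0
  c_4 = 2 = 2·3^0
p-restricted factor λ_0 = (0, 0, 2, 2)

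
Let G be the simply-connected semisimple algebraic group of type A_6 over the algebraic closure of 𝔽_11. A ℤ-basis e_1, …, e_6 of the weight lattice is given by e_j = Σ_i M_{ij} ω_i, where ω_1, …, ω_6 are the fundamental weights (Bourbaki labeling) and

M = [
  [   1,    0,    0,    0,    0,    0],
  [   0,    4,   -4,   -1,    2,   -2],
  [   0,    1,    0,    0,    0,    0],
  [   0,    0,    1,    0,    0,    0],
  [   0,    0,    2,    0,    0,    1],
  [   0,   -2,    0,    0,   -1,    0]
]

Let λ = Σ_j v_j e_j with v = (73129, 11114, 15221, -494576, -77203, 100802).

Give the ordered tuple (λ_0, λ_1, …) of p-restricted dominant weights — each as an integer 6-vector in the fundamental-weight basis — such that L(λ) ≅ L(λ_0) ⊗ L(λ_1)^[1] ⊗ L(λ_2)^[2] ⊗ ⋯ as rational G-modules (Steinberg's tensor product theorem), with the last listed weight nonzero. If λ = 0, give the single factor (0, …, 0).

In the fundamental-weight basis, λ has coordinates c = M·v (v = (73129, 11114, 15221, -494576, -77203, 100802)):
  c_1 = 1·73129 + 0·11114 + 0·15221 + (0)·(-494576) + (0)·(-77203) + 0·100802 = 73129
  c_2 = 0·73129 + 4·11114 + (-4)·(15221) + (-1)·(-494576) + (2)·(-77203) + (-2)·(100802) = 122138
  c_3 = 0·73129 + 1·11114 + 0·15221 + (0)·(-494576) + (0)·(-77203) + 0·100802 = 11114
  c_4 = 0·73129 + 0·11114 + 1·15221 + (0)·(-494576) + (0)·(-77203) + 0·100802 = 15221
  c_5 = 0·73129 + 0·11114 + 2·15221 + (0)·(-494576) + (0)·(-77203) + 1·100802 = 131244
  c_6 = 0·73129 + (-2)·(11114) + 0·15221 + (0)·(-494576) + (-1)·(-77203) + 0·100802 = 54975
p = 11; digits c_i = Σ_j d_{ij}·11^j, 0 ≤ d_{ij} < 11:
  c_1 = 73129 = 1·11^0 + 4·11^1 + 10·11^2 + 10·11^3 + 4·11^4
  c_2 = 122138 = 5·11^0 + 4·11^1 + 8·11^2 + 3·11^3 + 8·11^4
  c_3 = 11114 = 4·11^0 + 9·11^1 + 3·11^2 + 8·11^3
  c_4 = 15221 = 8·11^0 + 8·11^1 + 4·11^2 + 0·11^3 + 1·11^4
  c_5 = 131244 = 3·11^0 + 7·11^1 + 6·11^2 + 10·11^3 + 8·11^4
  c_6 = 54975 = 8·11^0 + 3·11^1 + 3·11^2 + 8·11^3 + 3·11^4
λ_0 = (1, 5, 4, 8, 3, 8)
λ_1 = (4, 4, 9, 8, 7, 3)
λ_2 = (10, 8, 3, 4, 6, 3)
λ_3 = (10, 3, 8, 0, 10, 8)
λ_4 = (4, 8, 0, 1, 8, 3)

((1, 5, 4, 8, 3, 8), (4, 4, 9, 8, 7, 3), (10, 8, 3, 4, 6, 3), (10, 3, 8, 0, 10, 8), (4, 8, 0, 1, 8, 3))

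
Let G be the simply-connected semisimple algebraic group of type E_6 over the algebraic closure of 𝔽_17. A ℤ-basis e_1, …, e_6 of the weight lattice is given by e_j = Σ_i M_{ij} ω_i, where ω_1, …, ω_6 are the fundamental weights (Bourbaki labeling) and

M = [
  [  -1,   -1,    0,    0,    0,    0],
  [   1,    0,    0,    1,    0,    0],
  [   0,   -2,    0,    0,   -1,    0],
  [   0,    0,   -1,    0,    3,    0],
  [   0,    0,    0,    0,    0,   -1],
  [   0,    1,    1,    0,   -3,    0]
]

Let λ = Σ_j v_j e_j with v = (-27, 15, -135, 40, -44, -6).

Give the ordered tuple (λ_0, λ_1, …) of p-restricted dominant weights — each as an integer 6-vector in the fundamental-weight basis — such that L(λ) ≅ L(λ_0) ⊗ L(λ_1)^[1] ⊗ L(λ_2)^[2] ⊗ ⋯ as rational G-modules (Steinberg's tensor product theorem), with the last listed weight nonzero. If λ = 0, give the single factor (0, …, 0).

((12, 13, 14, 3, 6, 12),)

Change of basis e → ω: c = M·v where v = (-27, 15, -135, 40, -44, -6):
  c_1 = -1*-27 + -1*15 + 0*-135 + 0*40 + 0*-44 + 0*-6 = 12
  c_2 = 1*-27 + 0*15 + 0*-135 + 1*40 + 0*-44 + 0*-6 = 13
  c_3 = 0*-27 + -2*15 + 0*-135 + 0*40 + -1*-44 + 0*-6 = 14
  c_4 = 0*-27 + 0*15 + -1*-135 + 0*40 + 3*-44 + 0*-6 = 3
  c_5 = 0*-27 + 0*15 + 0*-135 + 0*40 + 0*-44 + -1*-6 = 6
  c_6 = 0*-27 + 1*15 + 1*-135 + 0*40 + -3*-44 + 0*-6 = 12
Writing each c_i in base p = 17:
  c_1 = 12 = 12·17^0
  c_2 = 13 = 13·17^0
  c_3 = 14 = 14·17^0
  c_4 = 3 = 3·17^0
  c_5 = 6 = 6·17^0
  c_6 = 12 = 12·17^0
λ_0 = (12, 13, 14, 3, 6, 12)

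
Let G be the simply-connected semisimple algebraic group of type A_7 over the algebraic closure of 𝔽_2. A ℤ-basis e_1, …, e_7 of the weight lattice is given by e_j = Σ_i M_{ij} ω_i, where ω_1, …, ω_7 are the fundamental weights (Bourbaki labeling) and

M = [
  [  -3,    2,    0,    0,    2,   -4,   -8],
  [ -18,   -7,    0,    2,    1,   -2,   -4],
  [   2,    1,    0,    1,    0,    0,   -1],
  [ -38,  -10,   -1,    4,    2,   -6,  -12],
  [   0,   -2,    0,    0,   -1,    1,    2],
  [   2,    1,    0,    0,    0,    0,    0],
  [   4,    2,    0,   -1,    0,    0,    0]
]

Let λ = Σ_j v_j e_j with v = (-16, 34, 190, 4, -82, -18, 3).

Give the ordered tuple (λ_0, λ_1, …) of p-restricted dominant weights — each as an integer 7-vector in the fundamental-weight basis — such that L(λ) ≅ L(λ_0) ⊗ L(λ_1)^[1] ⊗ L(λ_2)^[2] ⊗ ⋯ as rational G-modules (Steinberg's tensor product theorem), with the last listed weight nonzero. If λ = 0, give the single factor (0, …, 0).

Compute c_i = Σ_j M_{ij} v_j with v = (-16, 34, 190, 4, -82, -18, 3):
  c_1 = (-3)·(-16) + 2·34 + 0·190 + 0·4 + (2)·(-82) + (-4)·(-18) + (-8)·(3) = 0
  c_2 = (-18)·(-16) + (-7)·(34) + 0·190 + 2·4 + (1)·(-82) + (-2)·(-18) + (-4)·(3) = 0
  c_3 = (2)·(-16) + 1·34 + 0·190 + 1·4 + (0)·(-82) + (0)·(-18) + (-1)·(3) = 3
  c_4 = (-38)·(-16) + (-10)·(34) + (-1)·(190) + 4·4 + (2)·(-82) + (-6)·(-18) + (-12)·(3) = 2
  c_5 = (0)·(-16) + (-2)·(34) + 0·190 + 0·4 + (-1)·(-82) + (1)·(-18) + 2·3 = 2
  c_6 = (2)·(-16) + 1·34 + 0·190 + 0·4 + (0)·(-82) + (0)·(-18) + 0·3 = 2
  c_7 = (4)·(-16) + 2·34 + 0·190 + (-1)·(4) + (0)·(-82) + (0)·(-18) + 0·3 = 0
Expand coordinatewise in base 2:
  c_1 = 0
  c_2 = 0
  c_3 = 3 = 1·2^0 + 1·2^1
  c_4 = 2 = 0·2^0 + 1·2^1
  c_5 = 2 = 0·2^0 + 1·2^1
  c_6 = 2 = 0·2^0 + 1·2^1
  c_7 = 0
p-restricted factor λ_0 = (0, 0, 1, 0, 0, 0, 0)
p-restricted factor λ_1 = (0, 0, 1, 1, 1, 1, 0)

((0, 0, 1, 0, 0, 0, 0), (0, 0, 1, 1, 1, 1, 0))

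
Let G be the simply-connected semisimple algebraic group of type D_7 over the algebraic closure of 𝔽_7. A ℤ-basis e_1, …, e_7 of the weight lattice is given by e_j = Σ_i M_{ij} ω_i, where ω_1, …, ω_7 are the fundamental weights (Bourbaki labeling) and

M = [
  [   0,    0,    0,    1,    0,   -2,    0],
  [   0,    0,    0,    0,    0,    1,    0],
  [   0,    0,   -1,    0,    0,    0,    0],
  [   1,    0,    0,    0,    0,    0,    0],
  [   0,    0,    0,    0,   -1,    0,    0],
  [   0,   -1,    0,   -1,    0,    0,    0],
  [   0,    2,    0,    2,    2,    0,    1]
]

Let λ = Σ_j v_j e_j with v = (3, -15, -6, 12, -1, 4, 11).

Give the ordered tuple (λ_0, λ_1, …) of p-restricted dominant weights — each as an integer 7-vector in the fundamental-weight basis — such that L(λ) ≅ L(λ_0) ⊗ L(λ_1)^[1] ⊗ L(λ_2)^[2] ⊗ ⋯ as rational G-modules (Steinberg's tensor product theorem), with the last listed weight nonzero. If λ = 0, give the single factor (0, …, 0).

Converting to the ω-basis (c_i = row i of M dotted with v = (3, -15, -6, 12, -1, 4, 11)):
  c_1 = 0·3 + (0)·(-15) + (0)·(-6) + 1·12 + (0)·(-1) + (-2)·(4) + 0·11 = 4
  c_2 = 0·3 + (0)·(-15) + (0)·(-6) + 0·12 + (0)·(-1) + 1·4 + 0·11 = 4
  c_3 = 0·3 + (0)·(-15) + (-1)·(-6) + 0·12 + (0)·(-1) + 0·4 + 0·11 = 6
  c_4 = 1·3 + (0)·(-15) + (0)·(-6) + 0·12 + (0)·(-1) + 0·4 + 0·11 = 3
  c_5 = 0·3 + (0)·(-15) + (0)·(-6) + 0·12 + (-1)·(-1) + 0·4 + 0·11 = 1
  c_6 = 0·3 + (-1)·(-15) + (0)·(-6) + (-1)·(12) + (0)·(-1) + 0·4 + 0·11 = 3
  c_7 = 0·3 + (2)·(-15) + (0)·(-6) + 2·12 + (2)·(-1) + 0·4 + 1·11 = 3
Base-7 expansion of each c_i:
  c_1 = 4 = 4·7^0
  c_2 = 4 = 4·7^0
  c_3 = 6 = 6·7^0
  c_4 = 3 = 3·7^0
  c_5 = 1 = 1·7^0
  c_6 = 3 = 3·7^0
  c_7 = 3 = 3·7^0
p-restricted factor λ_0 = (4, 4, 6, 3, 1, 3, 3)

((4, 4, 6, 3, 1, 3, 3),)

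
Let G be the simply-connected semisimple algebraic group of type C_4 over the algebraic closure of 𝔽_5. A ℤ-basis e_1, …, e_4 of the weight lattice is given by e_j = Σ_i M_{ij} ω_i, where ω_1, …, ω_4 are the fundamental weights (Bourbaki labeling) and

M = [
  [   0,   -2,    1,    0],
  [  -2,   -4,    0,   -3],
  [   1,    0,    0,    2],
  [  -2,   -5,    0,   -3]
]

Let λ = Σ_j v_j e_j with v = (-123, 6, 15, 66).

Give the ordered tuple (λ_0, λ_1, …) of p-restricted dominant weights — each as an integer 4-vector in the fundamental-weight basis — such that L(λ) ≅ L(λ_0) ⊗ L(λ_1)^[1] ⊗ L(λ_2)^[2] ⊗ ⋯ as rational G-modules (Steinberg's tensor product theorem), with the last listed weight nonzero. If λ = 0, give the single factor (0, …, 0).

ω-coordinates c = M·v, v = (-123, 6, 15, 66):
  c_1 = (0)·(-123) + (-2)·(6) + (1)·(15) + (0)·(66) = 3
  c_2 = (-2)·(-123) + (-4)·(6) + (0)·(15) + (-3)·(66) = 24
  c_3 = (1)·(-123) + (0)·(6) + (0)·(15) + (2)·(66) = 9
  c_4 = (-2)·(-123) + (-5)·(6) + (0)·(15) + (-3)·(66) = 18
Writing each c_i in base p = 5:
  c_1 = 3 = 3·5^0
  c_2 = 24 = 4·5^0 + 4·5^1
  c_3 = 9 = 4·5^0 + 1·5^1
  c_4 = 18 = 3·5^0 + 3·5^1
λ_0 = (3, 4, 4, 3)
λ_1 = (0, 4, 1, 3)

((3, 4, 4, 3), (0, 4, 1, 3))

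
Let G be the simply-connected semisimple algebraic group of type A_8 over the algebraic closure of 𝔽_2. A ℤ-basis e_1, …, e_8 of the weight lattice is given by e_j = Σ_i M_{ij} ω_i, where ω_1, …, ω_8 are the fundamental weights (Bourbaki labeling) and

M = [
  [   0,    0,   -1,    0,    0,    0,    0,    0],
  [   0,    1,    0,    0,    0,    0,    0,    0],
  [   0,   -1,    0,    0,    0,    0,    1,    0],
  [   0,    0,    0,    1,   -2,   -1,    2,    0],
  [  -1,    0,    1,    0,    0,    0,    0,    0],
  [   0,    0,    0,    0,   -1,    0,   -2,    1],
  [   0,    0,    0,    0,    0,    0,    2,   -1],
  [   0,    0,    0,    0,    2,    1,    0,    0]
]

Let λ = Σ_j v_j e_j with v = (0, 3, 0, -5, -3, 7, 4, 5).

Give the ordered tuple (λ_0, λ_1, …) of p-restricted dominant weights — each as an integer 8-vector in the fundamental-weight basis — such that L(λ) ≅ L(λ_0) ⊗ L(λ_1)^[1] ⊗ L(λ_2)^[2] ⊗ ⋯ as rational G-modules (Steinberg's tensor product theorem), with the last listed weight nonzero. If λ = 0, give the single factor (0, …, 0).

((0, 1, 1, 0, 0, 0, 1, 1), (0, 1, 0, 1, 0, 0, 1, 0))

Converting to the ω-basis (c_i = row i of M dotted with v = (0, 3, 0, -5, -3, 7, 4, 5)):
  c_1 = 0·0 + 0·3 + (-1)·(0) + (0)·(-5) + (0)·(-3) + 0·7 + 0·4 + 0·5 = 0
  c_2 = 0·0 + 1·3 + 0·0 + (0)·(-5) + (0)·(-3) + 0·7 + 0·4 + 0·5 = 3
  c_3 = 0·0 + (-1)·(3) + 0·0 + (0)·(-5) + (0)·(-3) + 0·7 + 1·4 + 0·5 = 1
  c_4 = 0·0 + 0·3 + 0·0 + (1)·(-5) + (-2)·(-3) + (-1)·(7) + 2·4 + 0·5 = 2
  c_5 = (-1)·(0) + 0·3 + 1·0 + (0)·(-5) + (0)·(-3) + 0·7 + 0·4 + 0·5 = 0
  c_6 = 0·0 + 0·3 + 0·0 + (0)·(-5) + (-1)·(-3) + 0·7 + (-2)·(4) + 1·5 = 0
  c_7 = 0·0 + 0·3 + 0·0 + (0)·(-5) + (0)·(-3) + 0·7 + 2·4 + (-1)·(5) = 3
  c_8 = 0·0 + 0·3 + 0·0 + (0)·(-5) + (2)·(-3) + 1·7 + 0·4 + 0·5 = 1
Writing each c_i in base p = 2:
  c_1 = 0
  c_2 = 3 = 1·2^0 + 1·2^1
  c_3 = 1 = 1·2^0
  c_4 = 2 = 0·2^0 + 1·2^1
  c_5 = 0
  c_6 = 0
  c_7 = 3 = 1·2^0 + 1·2^1
  c_8 = 1 = 1·2^0
p-restricted factor λ_0 = (0, 1, 1, 0, 0, 0, 1, 1)
p-restricted factor λ_1 = (0, 1, 0, 1, 0, 0, 1, 0)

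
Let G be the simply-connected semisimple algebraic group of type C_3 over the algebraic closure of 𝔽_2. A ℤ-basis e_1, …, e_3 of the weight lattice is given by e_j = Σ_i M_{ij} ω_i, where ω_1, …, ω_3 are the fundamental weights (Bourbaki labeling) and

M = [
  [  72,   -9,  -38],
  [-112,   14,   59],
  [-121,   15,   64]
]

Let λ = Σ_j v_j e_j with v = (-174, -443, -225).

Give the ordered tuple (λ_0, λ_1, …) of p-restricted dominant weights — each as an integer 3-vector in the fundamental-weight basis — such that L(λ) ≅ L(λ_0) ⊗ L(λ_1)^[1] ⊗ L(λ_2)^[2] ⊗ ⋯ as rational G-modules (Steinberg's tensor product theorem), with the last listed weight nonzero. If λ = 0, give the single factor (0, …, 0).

((1, 1, 1), (0, 1, 0), (0, 0, 0), (1, 1, 1))

In the fundamental-weight basis, λ has coordinates c = M·v (v = (-174, -443, -225)):
  c_1 = (72)·(-174) + (-9)·(-443) + (-38)·(-225) = 9
  c_2 = (-112)·(-174) + (14)·(-443) + (59)·(-225) = 11
  c_3 = (-121)·(-174) + (15)·(-443) + (64)·(-225) = 9
p = 2; digits c_i = Σ_j d_{ij}·2^j, 0 ≤ d_{ij} < 2:
  c_1 = 9 = 1·2^0 + 0·2^1 + 0·2^2 + 1·2^3
  c_2 = 11 = 1·2^0 + 1·2^1 + 0·2^2 + 1·2^3
  c_3 = 9 = 1·2^0 + 0·2^1 + 0·2^2 + 1·2^3
Factor λ_0 = (1, 1, 1)
Factor λ_1 = (0, 1, 0)
Factor λ_2 = (0, 0, 0)
Factor λ_3 = (1, 1, 1)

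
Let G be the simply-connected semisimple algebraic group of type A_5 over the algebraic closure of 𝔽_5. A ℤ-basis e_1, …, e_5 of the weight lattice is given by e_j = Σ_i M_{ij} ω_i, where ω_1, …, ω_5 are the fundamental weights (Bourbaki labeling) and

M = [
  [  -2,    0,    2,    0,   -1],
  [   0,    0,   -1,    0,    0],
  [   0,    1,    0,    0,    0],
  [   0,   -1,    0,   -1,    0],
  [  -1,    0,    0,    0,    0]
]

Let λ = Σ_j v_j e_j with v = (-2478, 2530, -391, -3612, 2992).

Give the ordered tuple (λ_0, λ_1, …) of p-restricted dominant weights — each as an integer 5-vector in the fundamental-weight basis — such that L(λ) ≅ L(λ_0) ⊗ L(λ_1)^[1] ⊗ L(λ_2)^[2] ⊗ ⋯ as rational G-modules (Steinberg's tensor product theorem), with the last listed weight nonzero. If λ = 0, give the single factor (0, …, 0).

Change of basis e → ω: c = M·v where v = (-2478, 2530, -391, -3612, 2992):
  c_1 = -2*-2478 + 0*2530 + 2*-391 + 0*-3612 + -1*2992 = 1182
  c_2 = 0*-2478 + 0*2530 + -1*-391 + 0*-3612 + 0*2992 = 391
  c_3 = 0*-2478 + 1*2530 + 0*-391 + 0*-3612 + 0*2992 = 2530
  c_4 = 0*-2478 + -1*2530 + 0*-391 + -1*-3612 + 0*2992 = 1082
  c_5 = -1*-2478 + 0*2530 + 0*-391 + 0*-3612 + 0*2992 = 2478
p = 5; digits c_i = Σ_j d_{ij}·5^j, 0 ≤ d_{ij} < 5:
  c_1 = 1182 = 2·5^0 + 1·5^1 + 2·5^2 + 4·5^3 + 1·5^4
  c_2 = 391 = 1·5^0 + 3·5^1 + 0·5^2 + 3·5^3
  c_3 = 2530 = 0·5^0 + 1·5^1 + 1·5^2 + 0·5^3 + 4·5^4
  c_4 = 1082 = 2·5^0 + 1·5^1 + 3·5^2 + 3·5^3 + 1·5^4
  c_5 = 2478 = 3·5^0 + 0·5^1 + 4·5^2 + 4·5^3 + 3·5^4
λ_0 = (2, 1, 0, 2, 3)
λ_1 = (1, 3, 1, 1, 0)
λ_2 = (2, 0, 1, 3, 4)
λ_3 = (4, 3, 0, 3, 4)
λ_4 = (1, 0, 4, 1, 3)

((2, 1, 0, 2, 3), (1, 3, 1, 1, 0), (2, 0, 1, 3, 4), (4, 3, 0, 3, 4), (1, 0, 4, 1, 3))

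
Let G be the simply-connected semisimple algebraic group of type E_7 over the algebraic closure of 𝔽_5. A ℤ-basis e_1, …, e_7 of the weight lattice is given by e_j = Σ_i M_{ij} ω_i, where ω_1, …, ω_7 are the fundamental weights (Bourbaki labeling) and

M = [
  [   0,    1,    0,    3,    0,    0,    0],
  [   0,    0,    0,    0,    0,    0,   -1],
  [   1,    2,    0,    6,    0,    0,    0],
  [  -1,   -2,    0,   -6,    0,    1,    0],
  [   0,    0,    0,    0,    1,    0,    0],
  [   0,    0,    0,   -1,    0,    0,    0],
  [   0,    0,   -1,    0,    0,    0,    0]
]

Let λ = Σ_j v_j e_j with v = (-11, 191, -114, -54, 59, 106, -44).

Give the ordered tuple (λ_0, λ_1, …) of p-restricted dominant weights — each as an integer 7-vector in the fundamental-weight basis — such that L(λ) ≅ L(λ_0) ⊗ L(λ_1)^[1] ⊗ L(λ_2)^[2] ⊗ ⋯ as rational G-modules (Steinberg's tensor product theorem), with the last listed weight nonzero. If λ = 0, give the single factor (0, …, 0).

((4, 4, 2, 4, 4, 4, 4), (0, 3, 4, 1, 1, 0, 2), (1, 1, 1, 2, 2, 2, 4))

Converting to the ω-basis (c_i = row i of M dotted with v = (-11, 191, -114, -54, 59, 106, -44)):
  c_1 = (0)·(-11) + 1·191 + (0)·(-114) + (3)·(-54) + 0·59 + 0·106 + (0)·(-44) = 29
  c_2 = (0)·(-11) + 0·191 + (0)·(-114) + (0)·(-54) + 0·59 + 0·106 + (-1)·(-44) = 44
  c_3 = (1)·(-11) + 2·191 + (0)·(-114) + (6)·(-54) + 0·59 + 0·106 + (0)·(-44) = 47
  c_4 = (-1)·(-11) + (-2)·(191) + (0)·(-114) + (-6)·(-54) + 0·59 + 1·106 + (0)·(-44) = 59
  c_5 = (0)·(-11) + 0·191 + (0)·(-114) + (0)·(-54) + 1·59 + 0·106 + (0)·(-44) = 59
  c_6 = (0)·(-11) + 0·191 + (0)·(-114) + (-1)·(-54) + 0·59 + 0·106 + (0)·(-44) = 54
  c_7 = (0)·(-11) + 0·191 + (-1)·(-114) + (0)·(-54) + 0·59 + 0·106 + (0)·(-44) = 114
Expand coordinatewise in base 5:
  c_1 = 29 = 4·5^0 + 0·5^1 + 1·5^2
  c_2 = 44 = 4·5^0 + 3·5^1 + 1·5^2
  c_3 = 47 = 2·5^0 + 4·5^1 + 1·5^2
  c_4 = 59 = 4·5^0 + 1·5^1 + 2·5^2
  c_5 = 59 = 4·5^0 + 1·5^1 + 2·5^2
  c_6 = 54 = 4·5^0 + 0·5^1 + 2·5^2
  c_7 = 114 = 4·5^0 + 2·5^1 + 4·5^2
p-restricted factor λ_0 = (4, 4, 2, 4, 4, 4, 4)
p-restricted factor λ_1 = (0, 3, 4, 1, 1, 0, 2)
p-restricted factor λ_2 = (1, 1, 1, 2, 2, 2, 4)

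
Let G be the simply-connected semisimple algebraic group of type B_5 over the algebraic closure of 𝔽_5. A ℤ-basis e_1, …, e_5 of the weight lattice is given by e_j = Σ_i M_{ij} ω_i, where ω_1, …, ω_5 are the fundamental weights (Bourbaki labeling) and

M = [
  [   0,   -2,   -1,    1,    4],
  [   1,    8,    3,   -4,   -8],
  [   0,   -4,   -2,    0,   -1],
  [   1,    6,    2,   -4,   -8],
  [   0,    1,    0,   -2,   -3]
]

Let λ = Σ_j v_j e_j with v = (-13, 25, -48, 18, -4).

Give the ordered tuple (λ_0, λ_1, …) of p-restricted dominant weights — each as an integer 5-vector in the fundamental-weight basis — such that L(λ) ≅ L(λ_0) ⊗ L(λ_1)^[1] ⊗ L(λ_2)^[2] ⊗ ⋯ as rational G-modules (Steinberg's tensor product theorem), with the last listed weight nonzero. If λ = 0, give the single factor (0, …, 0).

((0, 3, 0, 1, 1),)

ω-coordinates c = M·v, v = (-13, 25, -48, 18, -4):
  c_1 = 0*-13 + -2*25 + -1*-48 + 1*18 + 4*-4 = 0
  c_2 = 1*-13 + 8*25 + 3*-48 + -4*18 + -8*-4 = 3
  c_3 = 0*-13 + -4*25 + -2*-48 + 0*18 + -1*-4 = 0
  c_4 = 1*-13 + 6*25 + 2*-48 + -4*18 + -8*-4 = 1
  c_5 = 0*-13 + 1*25 + 0*-48 + -2*18 + -3*-4 = 1
Expand coordinatewise in base 5:
  c_1 = 0
  c_2 = 3 = 3·5^0
  c_3 = 0
  c_4 = 1 = 1·5^0
  c_5 = 1 = 1·5^0
Factor λ_0 = (0, 3, 0, 1, 1)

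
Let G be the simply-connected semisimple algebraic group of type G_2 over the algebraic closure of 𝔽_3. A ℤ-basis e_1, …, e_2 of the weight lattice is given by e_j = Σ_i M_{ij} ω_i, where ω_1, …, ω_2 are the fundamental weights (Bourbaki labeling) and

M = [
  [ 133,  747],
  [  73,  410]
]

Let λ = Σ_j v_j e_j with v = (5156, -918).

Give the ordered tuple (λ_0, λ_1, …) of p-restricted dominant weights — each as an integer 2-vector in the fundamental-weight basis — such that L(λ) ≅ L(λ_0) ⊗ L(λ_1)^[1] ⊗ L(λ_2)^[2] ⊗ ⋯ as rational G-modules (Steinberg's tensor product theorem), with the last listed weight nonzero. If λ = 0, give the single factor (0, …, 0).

((2, 2), (0, 2))

Converting to the ω-basis (c_i = row i of M dotted with v = (5156, -918)):
  c_1 = (133)·(5156) + (747)·(-918) = 2
  c_2 = (73)·(5156) + (410)·(-918) = 8
Writing each c_i in base p = 3:
  c_1 = 2 = 2·3^0
  c_2 = 8 = 2·3^0 + 2·3^1
Factor λ_0 = (2, 2)
Factor λ_1 = (0, 2)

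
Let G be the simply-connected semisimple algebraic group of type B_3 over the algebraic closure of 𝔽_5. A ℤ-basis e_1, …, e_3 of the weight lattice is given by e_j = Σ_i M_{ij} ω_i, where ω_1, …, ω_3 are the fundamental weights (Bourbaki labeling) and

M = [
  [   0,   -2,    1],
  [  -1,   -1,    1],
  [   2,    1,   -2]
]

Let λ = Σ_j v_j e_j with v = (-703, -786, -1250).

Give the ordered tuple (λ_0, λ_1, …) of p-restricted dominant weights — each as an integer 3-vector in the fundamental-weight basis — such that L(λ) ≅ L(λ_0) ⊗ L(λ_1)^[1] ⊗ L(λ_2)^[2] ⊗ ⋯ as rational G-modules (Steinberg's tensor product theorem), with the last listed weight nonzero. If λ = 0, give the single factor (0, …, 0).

((2, 4, 3), (4, 2, 1), (2, 4, 2), (2, 1, 2))

ω-coordinates c = M·v, v = (-703, -786, -1250):
  c_1 = (0)·(-703) + (-2)·(-786) + (1)·(-1250) = 322
  c_2 = (-1)·(-703) + (-1)·(-786) + (1)·(-1250) = 239
  c_3 = (2)·(-703) + (1)·(-786) + (-2)·(-1250) = 308
Base-5 expansion of each c_i:
  c_1 = 322 = 2·5^0 + 4·5^1 + 2·5^2 + 2·5^3
  c_2 = 239 = 4·5^0 + 2·5^1 + 4·5^2 + 1·5^3
  c_3 = 308 = 3·5^0 + 1·5^1 + 2·5^2 + 2·5^3
p-restricted factor λ_0 = (2, 4, 3)
p-restricted factor λ_1 = (4, 2, 1)
p-restricted factor λ_2 = (2, 4, 2)
p-restricted factor λ_3 = (2, 1, 2)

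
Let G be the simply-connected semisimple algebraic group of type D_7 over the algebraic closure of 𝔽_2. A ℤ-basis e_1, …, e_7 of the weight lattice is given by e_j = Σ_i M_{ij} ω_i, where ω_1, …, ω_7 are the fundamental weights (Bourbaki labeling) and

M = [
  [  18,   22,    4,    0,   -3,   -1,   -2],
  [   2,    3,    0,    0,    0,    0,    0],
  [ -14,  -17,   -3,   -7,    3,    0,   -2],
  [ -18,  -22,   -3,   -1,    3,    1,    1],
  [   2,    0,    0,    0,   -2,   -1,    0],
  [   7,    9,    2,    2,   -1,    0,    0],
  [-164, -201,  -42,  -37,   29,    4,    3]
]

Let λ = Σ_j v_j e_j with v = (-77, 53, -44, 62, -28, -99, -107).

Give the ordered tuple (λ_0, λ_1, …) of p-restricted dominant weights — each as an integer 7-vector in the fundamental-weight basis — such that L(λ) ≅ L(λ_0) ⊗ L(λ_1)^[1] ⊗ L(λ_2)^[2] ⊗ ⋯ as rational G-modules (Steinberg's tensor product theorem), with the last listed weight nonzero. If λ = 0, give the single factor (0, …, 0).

((1, 1, 1, 0, 1, 0, 0), (0, 0, 0, 0, 0, 1, 0), (0, 1, 1, 0, 0, 0, 0))

In the fundamental-weight basis, λ has coordinates c = M·v (v = (-77, 53, -44, 62, -28, -99, -107)):
  c_1 = (18)·(-77) + 22·53 + (4)·(-44) + 0·62 + (-3)·(-28) + (-1)·(-99) + (-2)·(-107) = 1
  c_2 = (2)·(-77) + 3·53 + (0)·(-44) + 0·62 + (0)·(-28) + (0)·(-99) + (0)·(-107) = 5
  c_3 = (-14)·(-77) + (-17)·(53) + (-3)·(-44) + (-7)·(62) + (3)·(-28) + (0)·(-99) + (-2)·(-107) = 5
  c_4 = (-18)·(-77) + (-22)·(53) + (-3)·(-44) + (-1)·(62) + (3)·(-28) + (1)·(-99) + (1)·(-107) = 0
  c_5 = (2)·(-77) + 0·53 + (0)·(-44) + 0·62 + (-2)·(-28) + (-1)·(-99) + (0)·(-107) = 1
  c_6 = (7)·(-77) + 9·53 + (2)·(-44) + 2·62 + (-1)·(-28) + (0)·(-99) + (0)·(-107) = 2
  c_7 = (-164)·(-77) + (-201)·(53) + (-42)·(-44) + (-37)·(62) + (29)·(-28) + (4)·(-99) + (3)·(-107) = 0
p = 2; digits c_i = Σ_j d_{ij}·2^j, 0 ≤ d_{ij} < 2:
  c_1 = 1 = 1·2^0
  c_2 = 5 = 1·2^0 + 0·2^1 + 1·2^2
  c_3 = 5 = 1·2^0 + 0·2^1 + 1·2^2
  c_4 = 0
  c_5 = 1 = 1·2^0
  c_6 = 2 = 0·2^0 + 1·2^1
  c_7 = 0
p-restricted factor λ_0 = (1, 1, 1, 0, 1, 0, 0)
p-restricted factor λ_1 = (0, 0, 0, 0, 0, 1, 0)
p-restricted factor λ_2 = (0, 1, 1, 0, 0, 0, 0)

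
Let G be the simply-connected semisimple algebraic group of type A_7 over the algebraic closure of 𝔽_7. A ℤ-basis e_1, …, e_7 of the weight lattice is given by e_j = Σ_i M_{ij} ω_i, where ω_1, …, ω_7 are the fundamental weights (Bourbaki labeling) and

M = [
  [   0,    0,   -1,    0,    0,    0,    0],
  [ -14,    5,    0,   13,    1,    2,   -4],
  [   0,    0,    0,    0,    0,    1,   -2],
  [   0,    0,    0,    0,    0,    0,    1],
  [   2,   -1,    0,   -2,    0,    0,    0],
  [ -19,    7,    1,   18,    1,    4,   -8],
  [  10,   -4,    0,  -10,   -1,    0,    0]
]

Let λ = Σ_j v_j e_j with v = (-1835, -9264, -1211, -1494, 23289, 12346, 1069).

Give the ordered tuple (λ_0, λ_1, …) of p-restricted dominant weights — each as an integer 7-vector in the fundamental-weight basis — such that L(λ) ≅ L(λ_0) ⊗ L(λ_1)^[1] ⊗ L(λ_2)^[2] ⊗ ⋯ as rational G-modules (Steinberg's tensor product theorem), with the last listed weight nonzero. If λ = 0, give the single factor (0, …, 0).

((0, 6, 2, 5, 0, 1, 4), (5, 3, 2, 5, 1, 1, 2), (3, 4, 5, 0, 0, 4, 1), (3, 3, 1, 3, 4, 3, 2), (0, 1, 4, 0, 3, 2, 4))

Converting to the ω-basis (c_i = row i of M dotted with v = (-1835, -9264, -1211, -1494, 23289, 12346, 1069)):
  c_1 = (0)·(-1835) + (0)·(-9264) + (-1)·(-1211) + (0)·(-1494) + (0)·(23289) + (0)·(12346) + (0)·(1069) = 1211
  c_2 = (-14)·(-1835) + (5)·(-9264) + (0)·(-1211) + (13)·(-1494) + (1)·(23289) + (2)·(12346) + (-4)·(1069) = 3653
  c_3 = (0)·(-1835) + (0)·(-9264) + (0)·(-1211) + (0)·(-1494) + (0)·(23289) + (1)·(12346) + (-2)·(1069) = 10208
  c_4 = (0)·(-1835) + (0)·(-9264) + (0)·(-1211) + (0)·(-1494) + (0)·(23289) + (0)·(12346) + (1)·(1069) = 1069
  c_5 = (2)·(-1835) + (-1)·(-9264) + (0)·(-1211) + (-2)·(-1494) + (0)·(23289) + (0)·(12346) + (0)·(1069) = 8582
  c_6 = (-19)·(-1835) + (7)·(-9264) + (1)·(-1211) + (18)·(-1494) + (1)·(23289) + (4)·(12346) + (-8)·(1069) = 6035
  c_7 = (10)·(-1835) + (-4)·(-9264) + (0)·(-1211) + (-10)·(-1494) + (-1)·(23289) + (0)·(12346) + (0)·(1069) = 10357
p = 7; digits c_i = Σ_j d_{ij}·7^j, 0 ≤ d_{ij} < 7:
  c_1 = 1211 = 0·7^0 + 5·7^1 + 3·7^2 + 3·7^3
  c_2 = 3653 = 6·7^0 + 3·7^1 + 4·7^2 + 3·7^3 + 1·7^4
  c_3 = 10208 = 2·7^0 + 2·7^1 + 5·7^2 + 1·7^3 + 4·7^4
  c_4 = 1069 = 5·7^0 + 5·7^1 + 0·7^2 + 3·7^3
  c_5 = 8582 = 0·7^0 + 1·7^1 + 0·7^2 + 4·7^3 + 3·7^4
  c_6 = 6035 = 1·7^0 + 1·7^1 + 4·7^2 + 3·7^3 + 2·7^4
  c_7 = 10357 = 4·7^0 + 2·7^1 + 1·7^2 + 2·7^3 + 4·7^4
λ_0 = (0, 6, 2, 5, 0, 1, 4)
λ_1 = (5, 3, 2, 5, 1, 1, 2)
λ_2 = (3, 4, 5, 0, 0, 4, 1)
λ_3 = (3, 3, 1, 3, 4, 3, 2)
λ_4 = (0, 1, 4, 0, 3, 2, 4)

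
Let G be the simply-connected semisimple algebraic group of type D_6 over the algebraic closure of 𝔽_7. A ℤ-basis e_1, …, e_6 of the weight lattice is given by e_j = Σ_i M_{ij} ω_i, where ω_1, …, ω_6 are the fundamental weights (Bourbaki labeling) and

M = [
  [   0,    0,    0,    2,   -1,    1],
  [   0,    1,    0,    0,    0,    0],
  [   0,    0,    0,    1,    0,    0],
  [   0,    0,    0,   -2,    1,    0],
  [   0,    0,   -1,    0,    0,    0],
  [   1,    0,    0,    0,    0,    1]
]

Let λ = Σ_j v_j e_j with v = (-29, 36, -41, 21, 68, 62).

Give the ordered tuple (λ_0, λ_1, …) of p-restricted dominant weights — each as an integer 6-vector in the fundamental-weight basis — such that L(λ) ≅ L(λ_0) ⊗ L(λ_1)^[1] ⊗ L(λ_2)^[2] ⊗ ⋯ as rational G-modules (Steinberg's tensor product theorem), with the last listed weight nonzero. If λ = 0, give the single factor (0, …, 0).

Change of basis e → ω: c = M·v where v = (-29, 36, -41, 21, 68, 62):
  c_1 = (0)·(-29) + 0·36 + (0)·(-41) + 2·21 + (-1)·(68) + 1·62 = 36
  c_2 = (0)·(-29) + 1·36 + (0)·(-41) + 0·21 + 0·68 + 0·62 = 36
  c_3 = (0)·(-29) + 0·36 + (0)·(-41) + 1·21 + 0·68 + 0·62 = 21
  c_4 = (0)·(-29) + 0·36 + (0)·(-41) + (-2)·(21) + 1·68 + 0·62 = 26
  c_5 = (0)·(-29) + 0·36 + (-1)·(-41) + 0·21 + 0·68 + 0·62 = 41
  c_6 = (1)·(-29) + 0·36 + (0)·(-41) + 0·21 + 0·68 + 1·62 = 33
Writing each c_i in base p = 7:
  c_1 = 36 = 1·7^0 + 5·7^1
  c_2 = 36 = 1·7^0 + 5·7^1
  c_3 = 21 = 0·7^0 + 3·7^1
  c_4 = 26 = 5·7^0 + 3·7^1
  c_5 = 41 = 6·7^0 + 5·7^1
  c_6 = 33 = 5·7^0 + 4·7^1
p-restricted factor λ_0 = (1, 1, 0, 5, 6, 5)
p-restricted factor λ_1 = (5, 5, 3, 3, 5, 4)

((1, 1, 0, 5, 6, 5), (5, 5, 3, 3, 5, 4))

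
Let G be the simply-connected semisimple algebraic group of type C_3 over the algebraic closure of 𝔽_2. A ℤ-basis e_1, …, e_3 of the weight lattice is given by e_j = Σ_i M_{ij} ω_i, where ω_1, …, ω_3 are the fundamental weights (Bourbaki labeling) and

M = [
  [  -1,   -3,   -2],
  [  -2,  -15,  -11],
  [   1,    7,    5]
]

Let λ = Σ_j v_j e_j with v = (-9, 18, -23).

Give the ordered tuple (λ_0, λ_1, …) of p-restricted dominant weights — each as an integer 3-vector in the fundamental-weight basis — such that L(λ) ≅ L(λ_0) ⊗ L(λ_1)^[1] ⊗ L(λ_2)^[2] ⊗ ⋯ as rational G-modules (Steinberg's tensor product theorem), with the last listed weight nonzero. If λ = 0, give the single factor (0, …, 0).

Compute c_i = Σ_j M_{ij} v_j with v = (-9, 18, -23):
  c_1 = -1*-9 + -3*18 + -2*-23 = 1
  c_2 = -2*-9 + -15*18 + -11*-23 = 1
  c_3 = 1*-9 + 7*18 + 5*-23 = 2
p = 2; digits c_i = Σ_j d_{ij}·2^j, 0 ≤ d_{ij} < 2:
  c_1 = 1 = 1·2^0
  c_2 = 1 = 1·2^0
  c_3 = 2 = 0·2^0 + 1·2^1
λ_0 = (1, 1, 0)
λ_1 = (0, 0, 1)

((1, 1, 0), (0, 0, 1))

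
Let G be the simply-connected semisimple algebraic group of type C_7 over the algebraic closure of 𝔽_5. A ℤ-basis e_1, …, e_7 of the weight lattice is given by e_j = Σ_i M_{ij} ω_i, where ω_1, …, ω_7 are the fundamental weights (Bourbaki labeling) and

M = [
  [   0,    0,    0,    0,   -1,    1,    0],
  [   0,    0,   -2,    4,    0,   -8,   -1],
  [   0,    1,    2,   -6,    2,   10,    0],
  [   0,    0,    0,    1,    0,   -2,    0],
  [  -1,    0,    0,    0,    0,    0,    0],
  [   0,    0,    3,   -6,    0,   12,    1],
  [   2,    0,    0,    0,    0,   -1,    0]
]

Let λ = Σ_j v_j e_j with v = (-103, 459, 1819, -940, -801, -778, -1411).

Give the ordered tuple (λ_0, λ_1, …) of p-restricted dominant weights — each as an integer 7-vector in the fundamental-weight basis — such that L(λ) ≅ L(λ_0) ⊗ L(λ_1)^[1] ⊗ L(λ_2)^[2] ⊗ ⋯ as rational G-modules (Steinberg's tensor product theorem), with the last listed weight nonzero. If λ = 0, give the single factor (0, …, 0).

((3, 2, 0, 1, 3, 0, 2), (4, 2, 1, 3, 0, 0, 4), (0, 4, 4, 4, 4, 4, 2), (0, 1, 2, 4, 0, 2, 4))

Change of basis e → ω: c = M·v where v = (-103, 459, 1819, -940, -801, -778, -1411):
  c_1 = (0)·(-103) + (0)·(459) + (0)·(1819) + (0)·(-940) + (-1)·(-801) + (1)·(-778) + (0)·(-1411) = 23
  c_2 = (0)·(-103) + (0)·(459) + (-2)·(1819) + (4)·(-940) + (0)·(-801) + (-8)·(-778) + (-1)·(-1411) = 237
  c_3 = (0)·(-103) + (1)·(459) + (2)·(1819) + (-6)·(-940) + (2)·(-801) + (10)·(-778) + (0)·(-1411) = 355
  c_4 = (0)·(-103) + (0)·(459) + (0)·(1819) + (1)·(-940) + (0)·(-801) + (-2)·(-778) + (0)·(-1411) = 616
  c_5 = (-1)·(-103) + (0)·(459) + (0)·(1819) + (0)·(-940) + (0)·(-801) + (0)·(-778) + (0)·(-1411) = 103
  c_6 = (0)·(-103) + (0)·(459) + (3)·(1819) + (-6)·(-940) + (0)·(-801) + (12)·(-778) + (1)·(-1411) = 350
  c_7 = (2)·(-103) + (0)·(459) + (0)·(1819) + (0)·(-940) + (0)·(-801) + (-1)·(-778) + (0)·(-1411) = 572
Base-5 expansion of each c_i:
  c_1 = 23 = 3·5^0 + 4·5^1
  c_2 = 237 = 2·5^0 + 2·5^1 + 4·5^2 + 1·5^3
  c_3 = 355 = 0·5^0 + 1·5^1 + 4·5^2 + 2·5^3
  c_4 = 616 = 1·5^0 + 3·5^1 + 4·5^2 + 4·5^3
  c_5 = 103 = 3·5^0 + 0·5^1 + 4·5^2
  c_6 = 350 = 0·5^0 + 0·5^1 + 4·5^2 + 2·5^3
  c_7 = 572 = 2·5^0 + 4·5^1 + 2·5^2 + 4·5^3
λ_0 = (3, 2, 0, 1, 3, 0, 2)
λ_1 = (4, 2, 1, 3, 0, 0, 4)
λ_2 = (0, 4, 4, 4, 4, 4, 2)
λ_3 = (0, 1, 2, 4, 0, 2, 4)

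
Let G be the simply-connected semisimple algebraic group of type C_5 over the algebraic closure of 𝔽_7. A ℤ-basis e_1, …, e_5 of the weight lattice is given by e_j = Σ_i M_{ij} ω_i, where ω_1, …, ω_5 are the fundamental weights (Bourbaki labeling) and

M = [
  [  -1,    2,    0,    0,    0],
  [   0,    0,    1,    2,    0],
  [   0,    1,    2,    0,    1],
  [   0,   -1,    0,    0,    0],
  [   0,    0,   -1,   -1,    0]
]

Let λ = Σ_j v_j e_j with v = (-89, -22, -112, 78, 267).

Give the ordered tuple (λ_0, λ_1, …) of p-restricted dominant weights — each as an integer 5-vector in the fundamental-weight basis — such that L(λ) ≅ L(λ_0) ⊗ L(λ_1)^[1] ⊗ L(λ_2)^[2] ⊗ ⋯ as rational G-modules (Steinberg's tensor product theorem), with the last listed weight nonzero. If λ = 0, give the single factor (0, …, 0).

Change of basis e → ω: c = M·v where v = (-89, -22, -112, 78, 267):
  c_1 = (-1)·(-89) + (2)·(-22) + (0)·(-112) + 0·78 + 0·267 = 45
  c_2 = (0)·(-89) + (0)·(-22) + (1)·(-112) + 2·78 + 0·267 = 44
  c_3 = (0)·(-89) + (1)·(-22) + (2)·(-112) + 0·78 + 1·267 = 21
  c_4 = (0)·(-89) + (-1)·(-22) + (0)·(-112) + 0·78 + 0·267 = 22
  c_5 = (0)·(-89) + (0)·(-22) + (-1)·(-112) + (-1)·(78) + 0·267 = 34
Base-7 expansion of each c_i:
  c_1 = 45 = 3·7^0 + 6·7^1
  c_2 = 44 = 2·7^0 + 6·7^1
  c_3 = 21 = 0·7^0 + 3·7^1
  c_4 = 22 = 1·7^0 + 3·7^1
  c_5 = 34 = 6·7^0 + 4·7^1
p-restricted factor λ_0 = (3, 2, 0, 1, 6)
p-restricted factor λ_1 = (6, 6, 3, 3, 4)

((3, 2, 0, 1, 6), (6, 6, 3, 3, 4))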